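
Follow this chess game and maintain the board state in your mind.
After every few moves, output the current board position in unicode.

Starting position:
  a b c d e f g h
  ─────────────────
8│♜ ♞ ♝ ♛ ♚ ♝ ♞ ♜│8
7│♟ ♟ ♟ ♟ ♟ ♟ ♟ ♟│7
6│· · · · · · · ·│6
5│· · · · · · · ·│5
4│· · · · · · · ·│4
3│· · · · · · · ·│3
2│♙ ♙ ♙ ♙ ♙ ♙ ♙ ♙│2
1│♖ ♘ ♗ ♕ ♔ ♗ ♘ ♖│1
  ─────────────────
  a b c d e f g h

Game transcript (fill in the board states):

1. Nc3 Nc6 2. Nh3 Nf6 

  a b c d e f g h
  ─────────────────
8│♜ · ♝ ♛ ♚ ♝ · ♜│8
7│♟ ♟ ♟ ♟ ♟ ♟ ♟ ♟│7
6│· · ♞ · · ♞ · ·│6
5│· · · · · · · ·│5
4│· · · · · · · ·│4
3│· · ♘ · · · · ♘│3
2│♙ ♙ ♙ ♙ ♙ ♙ ♙ ♙│2
1│♖ · ♗ ♕ ♔ ♗ · ♖│1
  ─────────────────
  a b c d e f g h

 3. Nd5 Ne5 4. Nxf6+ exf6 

  a b c d e f g h
  ─────────────────
8│♜ · ♝ ♛ ♚ ♝ · ♜│8
7│♟ ♟ ♟ ♟ · ♟ ♟ ♟│7
6│· · · · · ♟ · ·│6
5│· · · · ♞ · · ·│5
4│· · · · · · · ·│4
3│· · · · · · · ♘│3
2│♙ ♙ ♙ ♙ ♙ ♙ ♙ ♙│2
1│♖ · ♗ ♕ ♔ ♗ · ♖│1
  ─────────────────
  a b c d e f g h

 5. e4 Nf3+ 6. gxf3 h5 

  a b c d e f g h
  ─────────────────
8│♜ · ♝ ♛ ♚ ♝ · ♜│8
7│♟ ♟ ♟ ♟ · ♟ ♟ ·│7
6│· · · · · ♟ · ·│6
5│· · · · · · · ♟│5
4│· · · · ♙ · · ·│4
3│· · · · · ♙ · ♘│3
2│♙ ♙ ♙ ♙ · ♙ · ♙│2
1│♖ · ♗ ♕ ♔ ♗ · ♖│1
  ─────────────────
  a b c d e f g h

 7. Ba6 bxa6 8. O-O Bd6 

  a b c d e f g h
  ─────────────────
8│♜ · ♝ ♛ ♚ · · ♜│8
7│♟ · ♟ ♟ · ♟ ♟ ·│7
6│♟ · · ♝ · ♟ · ·│6
5│· · · · · · · ♟│5
4│· · · · ♙ · · ·│4
3│· · · · · ♙ · ♘│3
2│♙ ♙ ♙ ♙ · ♙ · ♙│2
1│♖ · ♗ ♕ · ♖ ♔ ·│1
  ─────────────────
  a b c d e f g h

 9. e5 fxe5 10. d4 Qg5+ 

  a b c d e f g h
  ─────────────────
8│♜ · ♝ · ♚ · · ♜│8
7│♟ · ♟ ♟ · ♟ ♟ ·│7
6│♟ · · ♝ · · · ·│6
5│· · · · ♟ · ♛ ♟│5
4│· · · ♙ · · · ·│4
3│· · · · · ♙ · ♘│3
2│♙ ♙ ♙ · · ♙ · ♙│2
1│♖ · ♗ ♕ · ♖ ♔ ·│1
  ─────────────────
  a b c d e f g h



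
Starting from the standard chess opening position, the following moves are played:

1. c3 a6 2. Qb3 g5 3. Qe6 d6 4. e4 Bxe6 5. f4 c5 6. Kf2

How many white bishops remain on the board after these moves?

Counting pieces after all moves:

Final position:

  a b c d e f g h
  ─────────────────
8│♜ ♞ · ♛ ♚ ♝ ♞ ♜│8
7│· ♟ · · ♟ ♟ · ♟│7
6│♟ · · ♟ ♝ · · ·│6
5│· · ♟ · · · ♟ ·│5
4│· · · · ♙ ♙ · ·│4
3│· · ♙ · · · · ·│3
2│♙ ♙ · ♙ · ♔ ♙ ♙│2
1│♖ ♘ ♗ · · ♗ ♘ ♖│1
  ─────────────────
  a b c d e f g h


2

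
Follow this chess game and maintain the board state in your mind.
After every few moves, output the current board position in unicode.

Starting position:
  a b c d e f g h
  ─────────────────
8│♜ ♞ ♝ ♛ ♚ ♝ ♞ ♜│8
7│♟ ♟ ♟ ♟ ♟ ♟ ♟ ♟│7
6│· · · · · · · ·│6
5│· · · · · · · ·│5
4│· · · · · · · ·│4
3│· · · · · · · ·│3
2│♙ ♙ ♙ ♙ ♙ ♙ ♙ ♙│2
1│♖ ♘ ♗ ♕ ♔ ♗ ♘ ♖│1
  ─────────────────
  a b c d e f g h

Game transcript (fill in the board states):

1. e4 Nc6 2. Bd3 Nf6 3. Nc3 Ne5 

  a b c d e f g h
  ─────────────────
8│♜ · ♝ ♛ ♚ ♝ · ♜│8
7│♟ ♟ ♟ ♟ ♟ ♟ ♟ ♟│7
6│· · · · · ♞ · ·│6
5│· · · · ♞ · · ·│5
4│· · · · ♙ · · ·│4
3│· · ♘ ♗ · · · ·│3
2│♙ ♙ ♙ ♙ · ♙ ♙ ♙│2
1│♖ · ♗ ♕ ♔ · ♘ ♖│1
  ─────────────────
  a b c d e f g h

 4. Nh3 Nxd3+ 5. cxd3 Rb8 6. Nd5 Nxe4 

  a b c d e f g h
  ─────────────────
8│· ♜ ♝ ♛ ♚ ♝ · ♜│8
7│♟ ♟ ♟ ♟ ♟ ♟ ♟ ♟│7
6│· · · · · · · ·│6
5│· · · ♘ · · · ·│5
4│· · · · ♞ · · ·│4
3│· · · ♙ · · · ♘│3
2│♙ ♙ · ♙ · ♙ ♙ ♙│2
1│♖ · ♗ ♕ ♔ · · ♖│1
  ─────────────────
  a b c d e f g h

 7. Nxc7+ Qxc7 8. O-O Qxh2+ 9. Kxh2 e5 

  a b c d e f g h
  ─────────────────
8│· ♜ ♝ · ♚ ♝ · ♜│8
7│♟ ♟ · ♟ · ♟ ♟ ♟│7
6│· · · · · · · ·│6
5│· · · · ♟ · · ·│5
4│· · · · ♞ · · ·│4
3│· · · ♙ · · · ♘│3
2│♙ ♙ · ♙ · ♙ ♙ ♔│2
1│♖ · ♗ ♕ · ♖ · ·│1
  ─────────────────
  a b c d e f g h

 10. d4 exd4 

  a b c d e f g h
  ─────────────────
8│· ♜ ♝ · ♚ ♝ · ♜│8
7│♟ ♟ · ♟ · ♟ ♟ ♟│7
6│· · · · · · · ·│6
5│· · · · · · · ·│5
4│· · · ♟ ♞ · · ·│4
3│· · · · · · · ♘│3
2│♙ ♙ · ♙ · ♙ ♙ ♔│2
1│♖ · ♗ ♕ · ♖ · ·│1
  ─────────────────
  a b c d e f g h


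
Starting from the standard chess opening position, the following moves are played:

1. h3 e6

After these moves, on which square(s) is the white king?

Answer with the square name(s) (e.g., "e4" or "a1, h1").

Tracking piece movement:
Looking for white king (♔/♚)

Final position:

  a b c d e f g h
  ─────────────────
8│♜ ♞ ♝ ♛ ♚ ♝ ♞ ♜│8
7│♟ ♟ ♟ ♟ · ♟ ♟ ♟│7
6│· · · · ♟ · · ·│6
5│· · · · · · · ·│5
4│· · · · · · · ·│4
3│· · · · · · · ♙│3
2│♙ ♙ ♙ ♙ ♙ ♙ ♙ ·│2
1│♖ ♘ ♗ ♕ ♔ ♗ ♘ ♖│1
  ─────────────────
  a b c d e f g h


e1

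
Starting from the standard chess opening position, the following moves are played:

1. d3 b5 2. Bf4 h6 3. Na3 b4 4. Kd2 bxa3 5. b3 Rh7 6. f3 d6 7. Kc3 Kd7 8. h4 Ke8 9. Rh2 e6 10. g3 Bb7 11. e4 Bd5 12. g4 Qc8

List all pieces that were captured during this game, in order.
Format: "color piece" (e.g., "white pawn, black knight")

Tracking captures:
  bxa3: captured white knight

white knight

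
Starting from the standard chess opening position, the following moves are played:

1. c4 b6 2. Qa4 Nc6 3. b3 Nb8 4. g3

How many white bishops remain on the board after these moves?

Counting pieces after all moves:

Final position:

  a b c d e f g h
  ─────────────────
8│♜ ♞ ♝ ♛ ♚ ♝ ♞ ♜│8
7│♟ · ♟ ♟ ♟ ♟ ♟ ♟│7
6│· ♟ · · · · · ·│6
5│· · · · · · · ·│5
4│♕ · ♙ · · · · ·│4
3│· ♙ · · · · ♙ ·│3
2│♙ · · ♙ ♙ ♙ · ♙│2
1│♖ ♘ ♗ · ♔ ♗ ♘ ♖│1
  ─────────────────
  a b c d e f g h


2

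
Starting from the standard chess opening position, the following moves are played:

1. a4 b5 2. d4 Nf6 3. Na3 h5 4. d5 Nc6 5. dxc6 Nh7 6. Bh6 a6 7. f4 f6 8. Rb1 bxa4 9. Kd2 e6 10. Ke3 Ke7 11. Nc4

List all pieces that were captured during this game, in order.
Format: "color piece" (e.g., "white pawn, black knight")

Tracking captures:
  dxc6: captured black knight
  bxa4: captured white pawn

black knight, white pawn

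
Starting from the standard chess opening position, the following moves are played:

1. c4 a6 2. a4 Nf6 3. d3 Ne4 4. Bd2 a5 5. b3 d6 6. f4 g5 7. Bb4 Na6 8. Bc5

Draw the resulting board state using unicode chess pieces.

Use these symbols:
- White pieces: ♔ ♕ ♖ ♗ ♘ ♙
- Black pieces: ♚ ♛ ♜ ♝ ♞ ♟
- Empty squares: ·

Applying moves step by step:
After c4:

♜ ♞ ♝ ♛ ♚ ♝ ♞ ♜
♟ ♟ ♟ ♟ ♟ ♟ ♟ ♟
· · · · · · · ·
· · · · · · · ·
· · ♙ · · · · ·
· · · · · · · ·
♙ ♙ · ♙ ♙ ♙ ♙ ♙
♖ ♘ ♗ ♕ ♔ ♗ ♘ ♖


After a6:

♜ ♞ ♝ ♛ ♚ ♝ ♞ ♜
· ♟ ♟ ♟ ♟ ♟ ♟ ♟
♟ · · · · · · ·
· · · · · · · ·
· · ♙ · · · · ·
· · · · · · · ·
♙ ♙ · ♙ ♙ ♙ ♙ ♙
♖ ♘ ♗ ♕ ♔ ♗ ♘ ♖


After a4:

♜ ♞ ♝ ♛ ♚ ♝ ♞ ♜
· ♟ ♟ ♟ ♟ ♟ ♟ ♟
♟ · · · · · · ·
· · · · · · · ·
♙ · ♙ · · · · ·
· · · · · · · ·
· ♙ · ♙ ♙ ♙ ♙ ♙
♖ ♘ ♗ ♕ ♔ ♗ ♘ ♖


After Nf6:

♜ ♞ ♝ ♛ ♚ ♝ · ♜
· ♟ ♟ ♟ ♟ ♟ ♟ ♟
♟ · · · · ♞ · ·
· · · · · · · ·
♙ · ♙ · · · · ·
· · · · · · · ·
· ♙ · ♙ ♙ ♙ ♙ ♙
♖ ♘ ♗ ♕ ♔ ♗ ♘ ♖


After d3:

♜ ♞ ♝ ♛ ♚ ♝ · ♜
· ♟ ♟ ♟ ♟ ♟ ♟ ♟
♟ · · · · ♞ · ·
· · · · · · · ·
♙ · ♙ · · · · ·
· · · ♙ · · · ·
· ♙ · · ♙ ♙ ♙ ♙
♖ ♘ ♗ ♕ ♔ ♗ ♘ ♖


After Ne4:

♜ ♞ ♝ ♛ ♚ ♝ · ♜
· ♟ ♟ ♟ ♟ ♟ ♟ ♟
♟ · · · · · · ·
· · · · · · · ·
♙ · ♙ · ♞ · · ·
· · · ♙ · · · ·
· ♙ · · ♙ ♙ ♙ ♙
♖ ♘ ♗ ♕ ♔ ♗ ♘ ♖


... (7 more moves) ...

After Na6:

♜ · ♝ ♛ ♚ ♝ · ♜
· ♟ ♟ · ♟ ♟ · ♟
♞ · · ♟ · · · ·
♟ · · · · · ♟ ·
♙ ♗ ♙ · ♞ ♙ · ·
· ♙ · ♙ · · · ·
· · · · ♙ · ♙ ♙
♖ ♘ · ♕ ♔ ♗ ♘ ♖


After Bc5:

♜ · ♝ ♛ ♚ ♝ · ♜
· ♟ ♟ · ♟ ♟ · ♟
♞ · · ♟ · · · ·
♟ · ♗ · · · ♟ ·
♙ · ♙ · ♞ ♙ · ·
· ♙ · ♙ · · · ·
· · · · ♙ · ♙ ♙
♖ ♘ · ♕ ♔ ♗ ♘ ♖



  a b c d e f g h
  ─────────────────
8│♜ · ♝ ♛ ♚ ♝ · ♜│8
7│· ♟ ♟ · ♟ ♟ · ♟│7
6│♞ · · ♟ · · · ·│6
5│♟ · ♗ · · · ♟ ·│5
4│♙ · ♙ · ♞ ♙ · ·│4
3│· ♙ · ♙ · · · ·│3
2│· · · · ♙ · ♙ ♙│2
1│♖ ♘ · ♕ ♔ ♗ ♘ ♖│1
  ─────────────────
  a b c d e f g h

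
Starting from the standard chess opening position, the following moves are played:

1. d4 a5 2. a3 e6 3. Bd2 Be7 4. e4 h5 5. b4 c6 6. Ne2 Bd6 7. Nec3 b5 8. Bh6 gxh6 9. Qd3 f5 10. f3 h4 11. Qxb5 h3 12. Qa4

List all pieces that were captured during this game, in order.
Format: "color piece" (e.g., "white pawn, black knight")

Tracking captures:
  gxh6: captured white bishop
  Qxb5: captured black pawn

white bishop, black pawn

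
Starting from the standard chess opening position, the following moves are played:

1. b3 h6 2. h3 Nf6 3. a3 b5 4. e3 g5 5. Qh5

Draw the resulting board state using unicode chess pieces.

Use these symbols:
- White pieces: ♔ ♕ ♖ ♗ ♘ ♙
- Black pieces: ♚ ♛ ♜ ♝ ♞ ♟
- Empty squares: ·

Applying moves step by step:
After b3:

♜ ♞ ♝ ♛ ♚ ♝ ♞ ♜
♟ ♟ ♟ ♟ ♟ ♟ ♟ ♟
· · · · · · · ·
· · · · · · · ·
· · · · · · · ·
· ♙ · · · · · ·
♙ · ♙ ♙ ♙ ♙ ♙ ♙
♖ ♘ ♗ ♕ ♔ ♗ ♘ ♖


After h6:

♜ ♞ ♝ ♛ ♚ ♝ ♞ ♜
♟ ♟ ♟ ♟ ♟ ♟ ♟ ·
· · · · · · · ♟
· · · · · · · ·
· · · · · · · ·
· ♙ · · · · · ·
♙ · ♙ ♙ ♙ ♙ ♙ ♙
♖ ♘ ♗ ♕ ♔ ♗ ♘ ♖


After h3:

♜ ♞ ♝ ♛ ♚ ♝ ♞ ♜
♟ ♟ ♟ ♟ ♟ ♟ ♟ ·
· · · · · · · ♟
· · · · · · · ·
· · · · · · · ·
· ♙ · · · · · ♙
♙ · ♙ ♙ ♙ ♙ ♙ ·
♖ ♘ ♗ ♕ ♔ ♗ ♘ ♖


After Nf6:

♜ ♞ ♝ ♛ ♚ ♝ · ♜
♟ ♟ ♟ ♟ ♟ ♟ ♟ ·
· · · · · ♞ · ♟
· · · · · · · ·
· · · · · · · ·
· ♙ · · · · · ♙
♙ · ♙ ♙ ♙ ♙ ♙ ·
♖ ♘ ♗ ♕ ♔ ♗ ♘ ♖


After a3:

♜ ♞ ♝ ♛ ♚ ♝ · ♜
♟ ♟ ♟ ♟ ♟ ♟ ♟ ·
· · · · · ♞ · ♟
· · · · · · · ·
· · · · · · · ·
♙ ♙ · · · · · ♙
· · ♙ ♙ ♙ ♙ ♙ ·
♖ ♘ ♗ ♕ ♔ ♗ ♘ ♖


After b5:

♜ ♞ ♝ ♛ ♚ ♝ · ♜
♟ · ♟ ♟ ♟ ♟ ♟ ·
· · · · · ♞ · ♟
· ♟ · · · · · ·
· · · · · · · ·
♙ ♙ · · · · · ♙
· · ♙ ♙ ♙ ♙ ♙ ·
♖ ♘ ♗ ♕ ♔ ♗ ♘ ♖


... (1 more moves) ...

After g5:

♜ ♞ ♝ ♛ ♚ ♝ · ♜
♟ · ♟ ♟ ♟ ♟ · ·
· · · · · ♞ · ♟
· ♟ · · · · ♟ ·
· · · · · · · ·
♙ ♙ · · ♙ · · ♙
· · ♙ ♙ · ♙ ♙ ·
♖ ♘ ♗ ♕ ♔ ♗ ♘ ♖


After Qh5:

♜ ♞ ♝ ♛ ♚ ♝ · ♜
♟ · ♟ ♟ ♟ ♟ · ·
· · · · · ♞ · ♟
· ♟ · · · · ♟ ♕
· · · · · · · ·
♙ ♙ · · ♙ · · ♙
· · ♙ ♙ · ♙ ♙ ·
♖ ♘ ♗ · ♔ ♗ ♘ ♖



  a b c d e f g h
  ─────────────────
8│♜ ♞ ♝ ♛ ♚ ♝ · ♜│8
7│♟ · ♟ ♟ ♟ ♟ · ·│7
6│· · · · · ♞ · ♟│6
5│· ♟ · · · · ♟ ♕│5
4│· · · · · · · ·│4
3│♙ ♙ · · ♙ · · ♙│3
2│· · ♙ ♙ · ♙ ♙ ·│2
1│♖ ♘ ♗ · ♔ ♗ ♘ ♖│1
  ─────────────────
  a b c d e f g h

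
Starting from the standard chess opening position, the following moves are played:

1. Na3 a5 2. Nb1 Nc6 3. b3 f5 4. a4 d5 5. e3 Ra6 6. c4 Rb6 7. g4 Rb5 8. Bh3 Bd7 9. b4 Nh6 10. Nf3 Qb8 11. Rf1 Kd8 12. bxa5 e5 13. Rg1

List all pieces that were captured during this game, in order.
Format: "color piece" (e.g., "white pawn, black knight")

Tracking captures:
  bxa5: captured black pawn

black pawn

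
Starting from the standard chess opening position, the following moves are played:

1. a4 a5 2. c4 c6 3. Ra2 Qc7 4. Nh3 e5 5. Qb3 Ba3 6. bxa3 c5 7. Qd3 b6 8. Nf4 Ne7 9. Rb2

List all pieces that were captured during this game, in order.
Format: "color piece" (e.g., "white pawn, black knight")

Tracking captures:
  bxa3: captured black bishop

black bishop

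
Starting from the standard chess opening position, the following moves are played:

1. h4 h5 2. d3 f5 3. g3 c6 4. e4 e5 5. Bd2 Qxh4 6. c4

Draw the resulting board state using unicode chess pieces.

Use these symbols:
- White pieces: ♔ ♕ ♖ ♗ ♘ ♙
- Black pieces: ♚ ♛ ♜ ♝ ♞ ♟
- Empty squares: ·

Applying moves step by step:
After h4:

♜ ♞ ♝ ♛ ♚ ♝ ♞ ♜
♟ ♟ ♟ ♟ ♟ ♟ ♟ ♟
· · · · · · · ·
· · · · · · · ·
· · · · · · · ♙
· · · · · · · ·
♙ ♙ ♙ ♙ ♙ ♙ ♙ ·
♖ ♘ ♗ ♕ ♔ ♗ ♘ ♖


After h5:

♜ ♞ ♝ ♛ ♚ ♝ ♞ ♜
♟ ♟ ♟ ♟ ♟ ♟ ♟ ·
· · · · · · · ·
· · · · · · · ♟
· · · · · · · ♙
· · · · · · · ·
♙ ♙ ♙ ♙ ♙ ♙ ♙ ·
♖ ♘ ♗ ♕ ♔ ♗ ♘ ♖


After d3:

♜ ♞ ♝ ♛ ♚ ♝ ♞ ♜
♟ ♟ ♟ ♟ ♟ ♟ ♟ ·
· · · · · · · ·
· · · · · · · ♟
· · · · · · · ♙
· · · ♙ · · · ·
♙ ♙ ♙ · ♙ ♙ ♙ ·
♖ ♘ ♗ ♕ ♔ ♗ ♘ ♖


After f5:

♜ ♞ ♝ ♛ ♚ ♝ ♞ ♜
♟ ♟ ♟ ♟ ♟ · ♟ ·
· · · · · · · ·
· · · · · ♟ · ♟
· · · · · · · ♙
· · · ♙ · · · ·
♙ ♙ ♙ · ♙ ♙ ♙ ·
♖ ♘ ♗ ♕ ♔ ♗ ♘ ♖


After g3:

♜ ♞ ♝ ♛ ♚ ♝ ♞ ♜
♟ ♟ ♟ ♟ ♟ · ♟ ·
· · · · · · · ·
· · · · · ♟ · ♟
· · · · · · · ♙
· · · ♙ · · ♙ ·
♙ ♙ ♙ · ♙ ♙ · ·
♖ ♘ ♗ ♕ ♔ ♗ ♘ ♖


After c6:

♜ ♞ ♝ ♛ ♚ ♝ ♞ ♜
♟ ♟ · ♟ ♟ · ♟ ·
· · ♟ · · · · ·
· · · · · ♟ · ♟
· · · · · · · ♙
· · · ♙ · · ♙ ·
♙ ♙ ♙ · ♙ ♙ · ·
♖ ♘ ♗ ♕ ♔ ♗ ♘ ♖


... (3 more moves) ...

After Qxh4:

♜ ♞ ♝ · ♚ ♝ ♞ ♜
♟ ♟ · ♟ · · ♟ ·
· · ♟ · · · · ·
· · · · ♟ ♟ · ♟
· · · · ♙ · · ♛
· · · ♙ · · ♙ ·
♙ ♙ ♙ ♗ · ♙ · ·
♖ ♘ · ♕ ♔ ♗ ♘ ♖


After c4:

♜ ♞ ♝ · ♚ ♝ ♞ ♜
♟ ♟ · ♟ · · ♟ ·
· · ♟ · · · · ·
· · · · ♟ ♟ · ♟
· · ♙ · ♙ · · ♛
· · · ♙ · · ♙ ·
♙ ♙ · ♗ · ♙ · ·
♖ ♘ · ♕ ♔ ♗ ♘ ♖



  a b c d e f g h
  ─────────────────
8│♜ ♞ ♝ · ♚ ♝ ♞ ♜│8
7│♟ ♟ · ♟ · · ♟ ·│7
6│· · ♟ · · · · ·│6
5│· · · · ♟ ♟ · ♟│5
4│· · ♙ · ♙ · · ♛│4
3│· · · ♙ · · ♙ ·│3
2│♙ ♙ · ♗ · ♙ · ·│2
1│♖ ♘ · ♕ ♔ ♗ ♘ ♖│1
  ─────────────────
  a b c d e f g h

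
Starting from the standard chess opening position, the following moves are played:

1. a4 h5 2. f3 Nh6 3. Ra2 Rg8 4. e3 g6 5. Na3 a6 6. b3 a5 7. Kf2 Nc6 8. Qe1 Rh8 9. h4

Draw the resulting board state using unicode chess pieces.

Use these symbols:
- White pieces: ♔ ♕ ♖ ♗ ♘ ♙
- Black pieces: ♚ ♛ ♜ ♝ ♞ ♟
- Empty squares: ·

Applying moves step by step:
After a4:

♜ ♞ ♝ ♛ ♚ ♝ ♞ ♜
♟ ♟ ♟ ♟ ♟ ♟ ♟ ♟
· · · · · · · ·
· · · · · · · ·
♙ · · · · · · ·
· · · · · · · ·
· ♙ ♙ ♙ ♙ ♙ ♙ ♙
♖ ♘ ♗ ♕ ♔ ♗ ♘ ♖


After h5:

♜ ♞ ♝ ♛ ♚ ♝ ♞ ♜
♟ ♟ ♟ ♟ ♟ ♟ ♟ ·
· · · · · · · ·
· · · · · · · ♟
♙ · · · · · · ·
· · · · · · · ·
· ♙ ♙ ♙ ♙ ♙ ♙ ♙
♖ ♘ ♗ ♕ ♔ ♗ ♘ ♖


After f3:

♜ ♞ ♝ ♛ ♚ ♝ ♞ ♜
♟ ♟ ♟ ♟ ♟ ♟ ♟ ·
· · · · · · · ·
· · · · · · · ♟
♙ · · · · · · ·
· · · · · ♙ · ·
· ♙ ♙ ♙ ♙ · ♙ ♙
♖ ♘ ♗ ♕ ♔ ♗ ♘ ♖


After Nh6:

♜ ♞ ♝ ♛ ♚ ♝ · ♜
♟ ♟ ♟ ♟ ♟ ♟ ♟ ·
· · · · · · · ♞
· · · · · · · ♟
♙ · · · · · · ·
· · · · · ♙ · ·
· ♙ ♙ ♙ ♙ · ♙ ♙
♖ ♘ ♗ ♕ ♔ ♗ ♘ ♖


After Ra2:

♜ ♞ ♝ ♛ ♚ ♝ · ♜
♟ ♟ ♟ ♟ ♟ ♟ ♟ ·
· · · · · · · ♞
· · · · · · · ♟
♙ · · · · · · ·
· · · · · ♙ · ·
♖ ♙ ♙ ♙ ♙ · ♙ ♙
· ♘ ♗ ♕ ♔ ♗ ♘ ♖


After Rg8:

♜ ♞ ♝ ♛ ♚ ♝ ♜ ·
♟ ♟ ♟ ♟ ♟ ♟ ♟ ·
· · · · · · · ♞
· · · · · · · ♟
♙ · · · · · · ·
· · · · · ♙ · ·
♖ ♙ ♙ ♙ ♙ · ♙ ♙
· ♘ ♗ ♕ ♔ ♗ ♘ ♖


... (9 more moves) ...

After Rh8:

♜ · ♝ ♛ ♚ ♝ · ♜
· ♟ ♟ ♟ ♟ ♟ · ·
· · ♞ · · · ♟ ♞
♟ · · · · · · ♟
♙ · · · · · · ·
♘ ♙ · · ♙ ♙ · ·
♖ · ♙ ♙ · ♔ ♙ ♙
· · ♗ · ♕ ♗ ♘ ♖


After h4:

♜ · ♝ ♛ ♚ ♝ · ♜
· ♟ ♟ ♟ ♟ ♟ · ·
· · ♞ · · · ♟ ♞
♟ · · · · · · ♟
♙ · · · · · · ♙
♘ ♙ · · ♙ ♙ · ·
♖ · ♙ ♙ · ♔ ♙ ·
· · ♗ · ♕ ♗ ♘ ♖



  a b c d e f g h
  ─────────────────
8│♜ · ♝ ♛ ♚ ♝ · ♜│8
7│· ♟ ♟ ♟ ♟ ♟ · ·│7
6│· · ♞ · · · ♟ ♞│6
5│♟ · · · · · · ♟│5
4│♙ · · · · · · ♙│4
3│♘ ♙ · · ♙ ♙ · ·│3
2│♖ · ♙ ♙ · ♔ ♙ ·│2
1│· · ♗ · ♕ ♗ ♘ ♖│1
  ─────────────────
  a b c d e f g h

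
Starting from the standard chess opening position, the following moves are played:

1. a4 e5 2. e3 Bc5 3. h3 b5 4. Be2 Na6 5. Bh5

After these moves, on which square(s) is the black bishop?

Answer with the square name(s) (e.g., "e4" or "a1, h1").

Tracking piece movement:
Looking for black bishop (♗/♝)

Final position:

  a b c d e f g h
  ─────────────────
8│♜ · ♝ ♛ ♚ · ♞ ♜│8
7│♟ · ♟ ♟ · ♟ ♟ ♟│7
6│♞ · · · · · · ·│6
5│· ♟ ♝ · ♟ · · ♗│5
4│♙ · · · · · · ·│4
3│· · · · ♙ · · ♙│3
2│· ♙ ♙ ♙ · ♙ ♙ ·│2
1│♖ ♘ ♗ ♕ ♔ · ♘ ♖│1
  ─────────────────
  a b c d e f g h


c5, c8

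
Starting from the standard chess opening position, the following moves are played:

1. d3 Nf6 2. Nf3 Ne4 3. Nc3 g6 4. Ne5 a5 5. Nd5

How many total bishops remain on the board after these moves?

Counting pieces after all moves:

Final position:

  a b c d e f g h
  ─────────────────
8│♜ ♞ ♝ ♛ ♚ ♝ · ♜│8
7│· ♟ ♟ ♟ ♟ ♟ · ♟│7
6│· · · · · · ♟ ·│6
5│♟ · · ♘ ♘ · · ·│5
4│· · · · ♞ · · ·│4
3│· · · ♙ · · · ·│3
2│♙ ♙ ♙ · ♙ ♙ ♙ ♙│2
1│♖ · ♗ ♕ ♔ ♗ · ♖│1
  ─────────────────
  a b c d e f g h


4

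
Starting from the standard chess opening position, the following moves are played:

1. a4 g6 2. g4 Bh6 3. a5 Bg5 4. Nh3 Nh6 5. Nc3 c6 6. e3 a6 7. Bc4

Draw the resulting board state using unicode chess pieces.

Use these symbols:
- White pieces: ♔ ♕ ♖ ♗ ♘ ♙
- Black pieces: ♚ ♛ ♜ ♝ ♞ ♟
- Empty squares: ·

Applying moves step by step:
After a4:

♜ ♞ ♝ ♛ ♚ ♝ ♞ ♜
♟ ♟ ♟ ♟ ♟ ♟ ♟ ♟
· · · · · · · ·
· · · · · · · ·
♙ · · · · · · ·
· · · · · · · ·
· ♙ ♙ ♙ ♙ ♙ ♙ ♙
♖ ♘ ♗ ♕ ♔ ♗ ♘ ♖


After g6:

♜ ♞ ♝ ♛ ♚ ♝ ♞ ♜
♟ ♟ ♟ ♟ ♟ ♟ · ♟
· · · · · · ♟ ·
· · · · · · · ·
♙ · · · · · · ·
· · · · · · · ·
· ♙ ♙ ♙ ♙ ♙ ♙ ♙
♖ ♘ ♗ ♕ ♔ ♗ ♘ ♖


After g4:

♜ ♞ ♝ ♛ ♚ ♝ ♞ ♜
♟ ♟ ♟ ♟ ♟ ♟ · ♟
· · · · · · ♟ ·
· · · · · · · ·
♙ · · · · · ♙ ·
· · · · · · · ·
· ♙ ♙ ♙ ♙ ♙ · ♙
♖ ♘ ♗ ♕ ♔ ♗ ♘ ♖


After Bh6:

♜ ♞ ♝ ♛ ♚ · ♞ ♜
♟ ♟ ♟ ♟ ♟ ♟ · ♟
· · · · · · ♟ ♝
· · · · · · · ·
♙ · · · · · ♙ ·
· · · · · · · ·
· ♙ ♙ ♙ ♙ ♙ · ♙
♖ ♘ ♗ ♕ ♔ ♗ ♘ ♖


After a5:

♜ ♞ ♝ ♛ ♚ · ♞ ♜
♟ ♟ ♟ ♟ ♟ ♟ · ♟
· · · · · · ♟ ♝
♙ · · · · · · ·
· · · · · · ♙ ·
· · · · · · · ·
· ♙ ♙ ♙ ♙ ♙ · ♙
♖ ♘ ♗ ♕ ♔ ♗ ♘ ♖


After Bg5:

♜ ♞ ♝ ♛ ♚ · ♞ ♜
♟ ♟ ♟ ♟ ♟ ♟ · ♟
· · · · · · ♟ ·
♙ · · · · · ♝ ·
· · · · · · ♙ ·
· · · · · · · ·
· ♙ ♙ ♙ ♙ ♙ · ♙
♖ ♘ ♗ ♕ ♔ ♗ ♘ ♖


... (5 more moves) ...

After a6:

♜ ♞ ♝ ♛ ♚ · · ♜
· ♟ · ♟ ♟ ♟ · ♟
♟ · ♟ · · · ♟ ♞
♙ · · · · · ♝ ·
· · · · · · ♙ ·
· · ♘ · ♙ · · ♘
· ♙ ♙ ♙ · ♙ · ♙
♖ · ♗ ♕ ♔ ♗ · ♖


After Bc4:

♜ ♞ ♝ ♛ ♚ · · ♜
· ♟ · ♟ ♟ ♟ · ♟
♟ · ♟ · · · ♟ ♞
♙ · · · · · ♝ ·
· · ♗ · · · ♙ ·
· · ♘ · ♙ · · ♘
· ♙ ♙ ♙ · ♙ · ♙
♖ · ♗ ♕ ♔ · · ♖



  a b c d e f g h
  ─────────────────
8│♜ ♞ ♝ ♛ ♚ · · ♜│8
7│· ♟ · ♟ ♟ ♟ · ♟│7
6│♟ · ♟ · · · ♟ ♞│6
5│♙ · · · · · ♝ ·│5
4│· · ♗ · · · ♙ ·│4
3│· · ♘ · ♙ · · ♘│3
2│· ♙ ♙ ♙ · ♙ · ♙│2
1│♖ · ♗ ♕ ♔ · · ♖│1
  ─────────────────
  a b c d e f g h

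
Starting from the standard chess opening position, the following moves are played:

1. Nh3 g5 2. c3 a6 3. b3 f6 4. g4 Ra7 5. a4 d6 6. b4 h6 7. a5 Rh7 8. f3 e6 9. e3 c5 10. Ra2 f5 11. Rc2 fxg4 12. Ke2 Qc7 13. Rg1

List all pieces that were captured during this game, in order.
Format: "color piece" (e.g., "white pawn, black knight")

Tracking captures:
  fxg4: captured white pawn

white pawn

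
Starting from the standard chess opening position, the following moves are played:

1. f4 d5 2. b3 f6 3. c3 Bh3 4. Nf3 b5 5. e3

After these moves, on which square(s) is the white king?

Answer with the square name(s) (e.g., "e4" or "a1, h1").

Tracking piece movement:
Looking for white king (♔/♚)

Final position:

  a b c d e f g h
  ─────────────────
8│♜ ♞ · ♛ ♚ ♝ ♞ ♜│8
7│♟ · ♟ · ♟ · ♟ ♟│7
6│· · · · · ♟ · ·│6
5│· ♟ · ♟ · · · ·│5
4│· · · · · ♙ · ·│4
3│· ♙ ♙ · ♙ ♘ · ♝│3
2│♙ · · ♙ · · ♙ ♙│2
1│♖ ♘ ♗ ♕ ♔ ♗ · ♖│1
  ─────────────────
  a b c d e f g h


e1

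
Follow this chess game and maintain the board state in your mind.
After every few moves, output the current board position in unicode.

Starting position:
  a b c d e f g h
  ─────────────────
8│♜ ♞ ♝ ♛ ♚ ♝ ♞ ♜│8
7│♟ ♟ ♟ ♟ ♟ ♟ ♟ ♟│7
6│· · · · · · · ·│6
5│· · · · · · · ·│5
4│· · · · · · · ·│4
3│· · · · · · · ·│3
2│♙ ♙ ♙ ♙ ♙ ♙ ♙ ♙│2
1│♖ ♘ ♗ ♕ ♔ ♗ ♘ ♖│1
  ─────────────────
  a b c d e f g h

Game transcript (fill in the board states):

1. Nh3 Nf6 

  a b c d e f g h
  ─────────────────
8│♜ ♞ ♝ ♛ ♚ ♝ · ♜│8
7│♟ ♟ ♟ ♟ ♟ ♟ ♟ ♟│7
6│· · · · · ♞ · ·│6
5│· · · · · · · ·│5
4│· · · · · · · ·│4
3│· · · · · · · ♘│3
2│♙ ♙ ♙ ♙ ♙ ♙ ♙ ♙│2
1│♖ ♘ ♗ ♕ ♔ ♗ · ♖│1
  ─────────────────
  a b c d e f g h

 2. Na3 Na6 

  a b c d e f g h
  ─────────────────
8│♜ · ♝ ♛ ♚ ♝ · ♜│8
7│♟ ♟ ♟ ♟ ♟ ♟ ♟ ♟│7
6│♞ · · · · ♞ · ·│6
5│· · · · · · · ·│5
4│· · · · · · · ·│4
3│♘ · · · · · · ♘│3
2│♙ ♙ ♙ ♙ ♙ ♙ ♙ ♙│2
1│♖ · ♗ ♕ ♔ ♗ · ♖│1
  ─────────────────
  a b c d e f g h

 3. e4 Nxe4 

  a b c d e f g h
  ─────────────────
8│♜ · ♝ ♛ ♚ ♝ · ♜│8
7│♟ ♟ ♟ ♟ ♟ ♟ ♟ ♟│7
6│♞ · · · · · · ·│6
5│· · · · · · · ·│5
4│· · · · ♞ · · ·│4
3│♘ · · · · · · ♘│3
2│♙ ♙ ♙ ♙ · ♙ ♙ ♙│2
1│♖ · ♗ ♕ ♔ ♗ · ♖│1
  ─────────────────
  a b c d e f g h

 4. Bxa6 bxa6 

  a b c d e f g h
  ─────────────────
8│♜ · ♝ ♛ ♚ ♝ · ♜│8
7│♟ · ♟ ♟ ♟ ♟ ♟ ♟│7
6│♟ · · · · · · ·│6
5│· · · · · · · ·│5
4│· · · · ♞ · · ·│4
3│♘ · · · · · · ♘│3
2│♙ ♙ ♙ ♙ · ♙ ♙ ♙│2
1│♖ · ♗ ♕ ♔ · · ♖│1
  ─────────────────
  a b c d e f g h

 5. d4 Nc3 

  a b c d e f g h
  ─────────────────
8│♜ · ♝ ♛ ♚ ♝ · ♜│8
7│♟ · ♟ ♟ ♟ ♟ ♟ ♟│7
6│♟ · · · · · · ·│6
5│· · · · · · · ·│5
4│· · · ♙ · · · ·│4
3│♘ · ♞ · · · · ♘│3
2│♙ ♙ ♙ · · ♙ ♙ ♙│2
1│♖ · ♗ ♕ ♔ · · ♖│1
  ─────────────────
  a b c d e f g h



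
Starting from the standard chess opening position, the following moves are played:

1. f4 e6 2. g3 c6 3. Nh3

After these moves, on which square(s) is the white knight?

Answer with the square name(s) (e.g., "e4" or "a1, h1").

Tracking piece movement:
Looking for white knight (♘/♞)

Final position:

  a b c d e f g h
  ─────────────────
8│♜ ♞ ♝ ♛ ♚ ♝ ♞ ♜│8
7│♟ ♟ · ♟ · ♟ ♟ ♟│7
6│· · ♟ · ♟ · · ·│6
5│· · · · · · · ·│5
4│· · · · · ♙ · ·│4
3│· · · · · · ♙ ♘│3
2│♙ ♙ ♙ ♙ ♙ · · ♙│2
1│♖ ♘ ♗ ♕ ♔ ♗ · ♖│1
  ─────────────────
  a b c d e f g h


b1, h3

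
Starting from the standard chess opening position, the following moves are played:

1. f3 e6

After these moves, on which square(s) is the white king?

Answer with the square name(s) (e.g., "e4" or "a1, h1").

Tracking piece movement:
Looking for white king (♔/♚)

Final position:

  a b c d e f g h
  ─────────────────
8│♜ ♞ ♝ ♛ ♚ ♝ ♞ ♜│8
7│♟ ♟ ♟ ♟ · ♟ ♟ ♟│7
6│· · · · ♟ · · ·│6
5│· · · · · · · ·│5
4│· · · · · · · ·│4
3│· · · · · ♙ · ·│3
2│♙ ♙ ♙ ♙ ♙ · ♙ ♙│2
1│♖ ♘ ♗ ♕ ♔ ♗ ♘ ♖│1
  ─────────────────
  a b c d e f g h


e1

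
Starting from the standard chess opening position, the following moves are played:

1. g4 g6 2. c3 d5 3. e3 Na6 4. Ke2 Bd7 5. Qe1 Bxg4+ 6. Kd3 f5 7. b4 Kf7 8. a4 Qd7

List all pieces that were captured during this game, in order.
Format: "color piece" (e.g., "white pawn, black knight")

Tracking captures:
  Bxg4+: captured white pawn

white pawn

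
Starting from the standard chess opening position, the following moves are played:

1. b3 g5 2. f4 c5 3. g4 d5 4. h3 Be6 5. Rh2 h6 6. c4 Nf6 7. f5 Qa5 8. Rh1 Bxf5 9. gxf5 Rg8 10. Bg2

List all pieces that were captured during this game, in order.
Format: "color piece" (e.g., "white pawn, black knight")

Tracking captures:
  Bxf5: captured white pawn
  gxf5: captured black bishop

white pawn, black bishop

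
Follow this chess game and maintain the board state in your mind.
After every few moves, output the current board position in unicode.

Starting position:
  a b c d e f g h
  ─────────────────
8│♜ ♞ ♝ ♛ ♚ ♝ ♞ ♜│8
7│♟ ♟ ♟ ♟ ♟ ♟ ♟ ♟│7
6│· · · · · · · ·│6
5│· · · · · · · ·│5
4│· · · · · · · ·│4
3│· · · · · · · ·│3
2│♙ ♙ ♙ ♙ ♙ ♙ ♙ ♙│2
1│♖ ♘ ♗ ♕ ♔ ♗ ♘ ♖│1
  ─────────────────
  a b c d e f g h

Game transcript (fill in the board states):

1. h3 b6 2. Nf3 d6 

  a b c d e f g h
  ─────────────────
8│♜ ♞ ♝ ♛ ♚ ♝ ♞ ♜│8
7│♟ · ♟ · ♟ ♟ ♟ ♟│7
6│· ♟ · ♟ · · · ·│6
5│· · · · · · · ·│5
4│· · · · · · · ·│4
3│· · · · · ♘ · ♙│3
2│♙ ♙ ♙ ♙ ♙ ♙ ♙ ·│2
1│♖ ♘ ♗ ♕ ♔ ♗ · ♖│1
  ─────────────────
  a b c d e f g h

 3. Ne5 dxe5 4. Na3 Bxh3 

  a b c d e f g h
  ─────────────────
8│♜ ♞ · ♛ ♚ ♝ ♞ ♜│8
7│♟ · ♟ · ♟ ♟ ♟ ♟│7
6│· ♟ · · · · · ·│6
5│· · · · ♟ · · ·│5
4│· · · · · · · ·│4
3│♘ · · · · · · ♝│3
2│♙ ♙ ♙ ♙ ♙ ♙ ♙ ·│2
1│♖ · ♗ ♕ ♔ ♗ · ♖│1
  ─────────────────
  a b c d e f g h

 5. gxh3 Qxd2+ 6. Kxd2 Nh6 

  a b c d e f g h
  ─────────────────
8│♜ ♞ · · ♚ ♝ · ♜│8
7│♟ · ♟ · ♟ ♟ ♟ ♟│7
6│· ♟ · · · · · ♞│6
5│· · · · ♟ · · ·│5
4│· · · · · · · ·│4
3│♘ · · · · · · ♙│3
2│♙ ♙ ♙ ♔ ♙ ♙ · ·│2
1│♖ · ♗ ♕ · ♗ · ♖│1
  ─────────────────
  a b c d e f g h

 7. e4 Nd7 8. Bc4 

  a b c d e f g h
  ─────────────────
8│♜ · · · ♚ ♝ · ♜│8
7│♟ · ♟ ♞ ♟ ♟ ♟ ♟│7
6│· ♟ · · · · · ♞│6
5│· · · · ♟ · · ·│5
4│· · ♗ · ♙ · · ·│4
3│♘ · · · · · · ♙│3
2│♙ ♙ ♙ ♔ · ♙ · ·│2
1│♖ · ♗ ♕ · · · ♖│1
  ─────────────────
  a b c d e f g h


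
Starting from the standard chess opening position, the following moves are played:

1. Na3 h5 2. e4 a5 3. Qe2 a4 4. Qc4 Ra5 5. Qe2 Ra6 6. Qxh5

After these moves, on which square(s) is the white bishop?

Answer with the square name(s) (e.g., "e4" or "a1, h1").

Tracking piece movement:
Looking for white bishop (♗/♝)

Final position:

  a b c d e f g h
  ─────────────────
8│· ♞ ♝ ♛ ♚ ♝ ♞ ♜│8
7│· ♟ ♟ ♟ ♟ ♟ ♟ ·│7
6│♜ · · · · · · ·│6
5│· · · · · · · ♕│5
4│♟ · · · ♙ · · ·│4
3│♘ · · · · · · ·│3
2│♙ ♙ ♙ ♙ · ♙ ♙ ♙│2
1│♖ · ♗ · ♔ ♗ ♘ ♖│1
  ─────────────────
  a b c d e f g h


c1, f1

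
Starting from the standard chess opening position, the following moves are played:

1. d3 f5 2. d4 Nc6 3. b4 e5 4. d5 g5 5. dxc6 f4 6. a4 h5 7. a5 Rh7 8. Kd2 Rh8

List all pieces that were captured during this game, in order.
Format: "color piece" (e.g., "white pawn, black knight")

Tracking captures:
  dxc6: captured black knight

black knight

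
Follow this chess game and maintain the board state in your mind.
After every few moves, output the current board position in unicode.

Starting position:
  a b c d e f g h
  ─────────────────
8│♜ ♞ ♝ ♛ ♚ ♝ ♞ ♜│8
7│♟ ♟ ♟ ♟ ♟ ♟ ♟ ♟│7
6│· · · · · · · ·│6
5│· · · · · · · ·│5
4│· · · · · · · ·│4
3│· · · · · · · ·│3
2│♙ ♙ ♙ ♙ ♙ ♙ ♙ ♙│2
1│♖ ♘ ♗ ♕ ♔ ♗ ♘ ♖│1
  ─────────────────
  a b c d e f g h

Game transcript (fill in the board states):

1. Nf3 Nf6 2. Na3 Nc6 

  a b c d e f g h
  ─────────────────
8│♜ · ♝ ♛ ♚ ♝ · ♜│8
7│♟ ♟ ♟ ♟ ♟ ♟ ♟ ♟│7
6│· · ♞ · · ♞ · ·│6
5│· · · · · · · ·│5
4│· · · · · · · ·│4
3│♘ · · · · ♘ · ·│3
2│♙ ♙ ♙ ♙ ♙ ♙ ♙ ♙│2
1│♖ · ♗ ♕ ♔ ♗ · ♖│1
  ─────────────────
  a b c d e f g h

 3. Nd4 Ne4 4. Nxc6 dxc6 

  a b c d e f g h
  ─────────────────
8│♜ · ♝ ♛ ♚ ♝ · ♜│8
7│♟ ♟ ♟ · ♟ ♟ ♟ ♟│7
6│· · ♟ · · · · ·│6
5│· · · · · · · ·│5
4│· · · · ♞ · · ·│4
3│♘ · · · · · · ·│3
2│♙ ♙ ♙ ♙ ♙ ♙ ♙ ♙│2
1│♖ · ♗ ♕ ♔ ♗ · ♖│1
  ─────────────────
  a b c d e f g h

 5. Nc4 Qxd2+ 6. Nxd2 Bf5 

  a b c d e f g h
  ─────────────────
8│♜ · · · ♚ ♝ · ♜│8
7│♟ ♟ ♟ · ♟ ♟ ♟ ♟│7
6│· · ♟ · · · · ·│6
5│· · · · · ♝ · ·│5
4│· · · · ♞ · · ·│4
3│· · · · · · · ·│3
2│♙ ♙ ♙ ♘ ♙ ♙ ♙ ♙│2
1│♖ · ♗ ♕ ♔ ♗ · ♖│1
  ─────────────────
  a b c d e f g h

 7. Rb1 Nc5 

  a b c d e f g h
  ─────────────────
8│♜ · · · ♚ ♝ · ♜│8
7│♟ ♟ ♟ · ♟ ♟ ♟ ♟│7
6│· · ♟ · · · · ·│6
5│· · ♞ · · ♝ · ·│5
4│· · · · · · · ·│4
3│· · · · · · · ·│3
2│♙ ♙ ♙ ♘ ♙ ♙ ♙ ♙│2
1│· ♖ ♗ ♕ ♔ ♗ · ♖│1
  ─────────────────
  a b c d e f g h


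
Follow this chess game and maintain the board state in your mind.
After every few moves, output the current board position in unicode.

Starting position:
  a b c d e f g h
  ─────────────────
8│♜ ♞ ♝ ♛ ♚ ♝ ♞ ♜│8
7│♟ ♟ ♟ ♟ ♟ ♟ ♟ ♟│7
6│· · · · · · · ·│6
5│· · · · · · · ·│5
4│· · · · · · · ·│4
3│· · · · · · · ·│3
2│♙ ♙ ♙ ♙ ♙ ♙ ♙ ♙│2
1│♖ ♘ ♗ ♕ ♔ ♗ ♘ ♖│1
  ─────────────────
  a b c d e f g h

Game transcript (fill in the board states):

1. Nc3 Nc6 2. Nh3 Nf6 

  a b c d e f g h
  ─────────────────
8│♜ · ♝ ♛ ♚ ♝ · ♜│8
7│♟ ♟ ♟ ♟ ♟ ♟ ♟ ♟│7
6│· · ♞ · · ♞ · ·│6
5│· · · · · · · ·│5
4│· · · · · · · ·│4
3│· · ♘ · · · · ♘│3
2│♙ ♙ ♙ ♙ ♙ ♙ ♙ ♙│2
1│♖ · ♗ ♕ ♔ ♗ · ♖│1
  ─────────────────
  a b c d e f g h

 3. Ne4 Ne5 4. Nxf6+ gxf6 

  a b c d e f g h
  ─────────────────
8│♜ · ♝ ♛ ♚ ♝ · ♜│8
7│♟ ♟ ♟ ♟ ♟ ♟ · ♟│7
6│· · · · · ♟ · ·│6
5│· · · · ♞ · · ·│5
4│· · · · · · · ·│4
3│· · · · · · · ♘│3
2│♙ ♙ ♙ ♙ ♙ ♙ ♙ ♙│2
1│♖ · ♗ ♕ ♔ ♗ · ♖│1
  ─────────────────
  a b c d e f g h

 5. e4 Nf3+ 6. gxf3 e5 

  a b c d e f g h
  ─────────────────
8│♜ · ♝ ♛ ♚ ♝ · ♜│8
7│♟ ♟ ♟ ♟ · ♟ · ♟│7
6│· · · · · ♟ · ·│6
5│· · · · ♟ · · ·│5
4│· · · · ♙ · · ·│4
3│· · · · · ♙ · ♘│3
2│♙ ♙ ♙ ♙ · ♙ · ♙│2
1│♖ · ♗ ♕ ♔ ♗ · ♖│1
  ─────────────────
  a b c d e f g h

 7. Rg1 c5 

  a b c d e f g h
  ─────────────────
8│♜ · ♝ ♛ ♚ ♝ · ♜│8
7│♟ ♟ · ♟ · ♟ · ♟│7
6│· · · · · ♟ · ·│6
5│· · ♟ · ♟ · · ·│5
4│· · · · ♙ · · ·│4
3│· · · · · ♙ · ♘│3
2│♙ ♙ ♙ ♙ · ♙ · ♙│2
1│♖ · ♗ ♕ ♔ ♗ ♖ ·│1
  ─────────────────
  a b c d e f g h


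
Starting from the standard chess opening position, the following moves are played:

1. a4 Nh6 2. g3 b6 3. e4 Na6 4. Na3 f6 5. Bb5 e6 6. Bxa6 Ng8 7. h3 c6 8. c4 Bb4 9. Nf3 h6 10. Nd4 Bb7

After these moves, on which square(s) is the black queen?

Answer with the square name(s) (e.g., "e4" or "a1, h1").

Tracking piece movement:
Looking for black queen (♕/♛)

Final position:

  a b c d e f g h
  ─────────────────
8│♜ · · ♛ ♚ · ♞ ♜│8
7│♟ ♝ · ♟ · · ♟ ·│7
6│♗ ♟ ♟ · ♟ ♟ · ♟│6
5│· · · · · · · ·│5
4│♙ ♝ ♙ ♘ ♙ · · ·│4
3│♘ · · · · · ♙ ♙│3
2│· ♙ · ♙ · ♙ · ·│2
1│♖ · ♗ ♕ ♔ · · ♖│1
  ─────────────────
  a b c d e f g h


d8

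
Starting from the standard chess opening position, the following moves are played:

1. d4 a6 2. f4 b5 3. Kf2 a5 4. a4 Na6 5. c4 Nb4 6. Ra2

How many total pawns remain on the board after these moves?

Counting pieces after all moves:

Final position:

  a b c d e f g h
  ─────────────────
8│♜ · ♝ ♛ ♚ ♝ ♞ ♜│8
7│· · ♟ ♟ ♟ ♟ ♟ ♟│7
6│· · · · · · · ·│6
5│♟ ♟ · · · · · ·│5
4│♙ ♞ ♙ ♙ · ♙ · ·│4
3│· · · · · · · ·│3
2│♖ ♙ · · ♙ ♔ ♙ ♙│2
1│· ♘ ♗ ♕ · ♗ ♘ ♖│1
  ─────────────────
  a b c d e f g h


16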